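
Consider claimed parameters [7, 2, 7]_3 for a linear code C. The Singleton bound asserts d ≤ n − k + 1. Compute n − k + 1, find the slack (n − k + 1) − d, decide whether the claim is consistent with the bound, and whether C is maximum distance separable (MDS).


Singleton RHS = n − k + 1 = 6, slack = -1, bound violated (no such code; not MDS).

Singleton bound: d ≤ n − k + 1.
Here n = 7, k = 2, so n − k + 1 = 6.
Given d = 7, check d ≤ 6: NO.
Slack = (n − k + 1) − d = -1.
The slack is negative: d = 7 exceeds n − k + 1 = 6 by 1, so the Singleton bound is violated and no linear [7, 2, 7]_3 code can exist. In particular it is not MDS (MDS requires d = n − k + 1 exactly).
Description: the claimed parameters are [7, 2, 7]_3; such a code would be impossible (violates the Singleton bound).


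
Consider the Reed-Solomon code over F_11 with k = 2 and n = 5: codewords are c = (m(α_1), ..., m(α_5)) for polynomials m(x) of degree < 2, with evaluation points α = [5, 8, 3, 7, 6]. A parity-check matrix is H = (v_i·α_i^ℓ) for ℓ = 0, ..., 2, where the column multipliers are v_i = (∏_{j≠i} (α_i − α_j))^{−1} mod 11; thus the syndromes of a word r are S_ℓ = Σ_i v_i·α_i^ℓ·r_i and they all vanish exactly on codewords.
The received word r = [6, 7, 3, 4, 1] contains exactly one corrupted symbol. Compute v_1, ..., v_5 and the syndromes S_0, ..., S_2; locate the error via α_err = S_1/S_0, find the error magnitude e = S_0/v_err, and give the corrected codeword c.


S = (3, 4, 9), error at position 1, error magnitude e = 8, c = [9, 7, 3, 4, 1].

Step 1: column multipliers v_i = (∏_{j≠i}(α_i − α_j))^{−1} mod 11.
  i = 1 (α = 5): (5−8)(5−3)(5−7)(5−6) = (−3)·2·(−2)·(−1) = −12 ≡ 10, so v_1 = 10^{−1} = 10 (mod 11).
  i = 2 (α = 8): (8−5)(8−3)(8−7)(8−6) = 3·5·1·2 = 30 ≡ 8, so v_2 = 8^{−1} = 7 (mod 11).
  i = 3 (α = 3): (3−5)(3−8)(3−7)(3−6) = (−2)·(−5)·(−4)·(−3) = 120 ≡ 10, so v_3 = 10^{−1} = 10 (mod 11).
  i = 4 (α = 7): (7−5)(7−8)(7−3)(7−6) = 2·(−1)·4·1 = −8 ≡ 3, so v_4 = 3^{−1} = 4 (mod 11).
  i = 5 (α = 6): (6−5)(6−8)(6−3)(6−7) = 1·(−2)·3·(−1) = 6 ≡ 6, so v_5 = 6^{−1} = 2 (mod 11).
  v = [10, 7, 10, 4, 2].
Step 2: syndromes of r = [6, 7, 3, 4, 1] (all sums mod 11).
  S_0 = Σ v_i r_i = 10·6 + 7·7 + 10·3 + 4·4 + 2·1 = 157 ≡ 3.
  S_1 = Σ v_i α_i r_i = 10·5·6 + 7·8·7 + 10·3·3 + 4·7·4 + 2·6·1 = 906 ≡ 4.
  α_i^2 mod 11 = [3, 9, 9, 5, 3].
  S_2 = Σ v_i α_i^2 r_i = 10·3·6 + 7·9·7 + 10·9·3 + 4·5·4 + 2·3·1 = 977 ≡ 9.
  S = (3, 4, 9) ≠ 0, so r is not a codeword (an error is present).
Step 3: locate the error. For a single error e at position i, S_ℓ = v_i·e·α_i^ℓ, so α_err = S_1/S_0.
  S_0^{−1} = 3^{−1} = 4 (mod 11), so α_err = 4·4 = 16 ≡ 5 = α_1. Error position i = 1.
  Consistency check: S_2/S_1 = 9·3 = 27 ≡ 5 = α_err ✓ (single-error assumption holds).
Step 4: error magnitude e = S_0/v_1 = S_0·∏_{j≠1}(α_1 − α_j) = 3·10 = 30 ≡ 8 (mod 11).
Step 5: correct position 1: c_1 = r_1 − e = 6 − 8 ≡ 9 (mod 11). Hence c = [9, 7, 3, 4, 1].
  Check: interpolating c through the α_i gives m(x) = 5 + 3·x (degree < 2) with m(α_i) = c_i for every i, so c is indeed a codeword.


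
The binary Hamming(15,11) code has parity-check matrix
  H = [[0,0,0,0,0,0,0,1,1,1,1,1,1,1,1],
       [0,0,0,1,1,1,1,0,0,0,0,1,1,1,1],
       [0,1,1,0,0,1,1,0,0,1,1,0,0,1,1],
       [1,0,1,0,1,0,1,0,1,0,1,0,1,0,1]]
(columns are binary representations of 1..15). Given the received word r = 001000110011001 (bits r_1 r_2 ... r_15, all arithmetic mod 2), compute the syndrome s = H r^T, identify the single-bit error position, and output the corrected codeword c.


s = (0, 1, 0, 0)^T, error position = 4, corrected codeword c = 001100110011001

Compute s = H r^T mod 2 one row at a time:
  s_1 = 1 + 0 + 0 + 1 + 1 + 0 + 0 + 1 = 4 ≡ 0 (mod 2).
  s_2 = 0 + 0 + 0 + 1 + 1 + 0 + 0 + 1 = 3 ≡ 1 (mod 2).
  s_3 = 0 + 1 + 0 + 1 + 0 + 1 + 0 + 1 = 4 ≡ 0 (mod 2).
  s_4 = 0 + 1 + 0 + 1 + 0 + 1 + 0 + 1 = 4 ≡ 0 (mod 2).
s = (0, 1, 0, 0)^T — this equals column 4 of H (binary 0100), so error is at position 4.
Correct: flip bit 4 of r = 001000110011001 to get c = 001100110011001.


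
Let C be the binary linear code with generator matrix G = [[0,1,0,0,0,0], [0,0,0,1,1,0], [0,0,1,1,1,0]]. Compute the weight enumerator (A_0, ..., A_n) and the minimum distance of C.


Weight distribution: A_0 = 1, A_1 = 2, A_2 = 2, A_3 = 2, A_4 = 1. Minimum distance d = 1.

Enumerate all 2^3 = 8 messages m ∈ F_2^3.
For each, compute codeword c = mG in F_2^6, then tally its weight.
  m = 000 → c = 000000, weight = 0.
  m = 100 → c = 010000, weight = 1.
  m = 010 → c = 000110, weight = 2.
  m = 110 → c = 010110, weight = 3.
  m = 001 → c = 001110, weight = 3.
  m = 101 → c = 011110, weight = 4.
  m = 011 → c = 001000, weight = 1.
  m = 111 → c = 011000, weight = 2.
Tally weights:
  weight 0: 1 codewords.
  weight 1: 2 codewords.
  weight 2: 2 codewords.
  weight 3: 2 codewords.
  weight 4: 1 codewords.
Minimum distance d = smallest w > 0 with A_w > 0 = 1.
Sanity: Σ A_w = 8 = 2^3 = 8 ✓.


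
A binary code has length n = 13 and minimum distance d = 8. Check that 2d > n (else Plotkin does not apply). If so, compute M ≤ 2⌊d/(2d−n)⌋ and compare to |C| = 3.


Plotkin bound M ≤ 4; given |C| = 3 ≤ bound (satisfied).

Check applicability: 2d = 16, n = 13.
2d − n = 3 > 0, so Plotkin applies.
Compute d/(2d−n) = 8/3 ≈ 2.6667.
⌊d/(2d−n)⌋ = 2.
Plotkin bound: M ≤ 2·2 = 4.
Given |C| = 3, check: satisfied.
This |C| is below the Plotkin bound.


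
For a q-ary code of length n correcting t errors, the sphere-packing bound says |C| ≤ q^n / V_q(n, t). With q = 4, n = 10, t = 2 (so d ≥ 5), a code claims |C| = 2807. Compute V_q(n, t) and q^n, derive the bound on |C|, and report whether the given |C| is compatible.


V_q(n, t) = 436, q^n = 1048576, Hamming bound = 2404, |C| = 2807 > bound (violated).

Step 1: Compute V_q(n, t) = Σ_{j=0}^2 C(n, j) (q−1)^j.
  j = 0: C(10,0)·(3)^0 = 1·1 = 1.
  j = 1: C(10,1)·(3)^1 = 10·3 = 30.
  j = 2: C(10,2)·(3)^2 = 45·9 = 405.
  V_q(n, t) = 1 + 30 + 405 = 436.
Step 2: q^n = 4^10 = 1048576.
Step 3: Hamming bound ⌊q^n / V_q(n,t)⌋ = ⌊1048576/436⌋ = 2404.
Step 4: Compare |C| = 2807 to 2404: violated.
The claimed |C| lies above the Hamming bound, so no 4-ary code of length 10 with d ≥ 5 can have 2807 codewords.


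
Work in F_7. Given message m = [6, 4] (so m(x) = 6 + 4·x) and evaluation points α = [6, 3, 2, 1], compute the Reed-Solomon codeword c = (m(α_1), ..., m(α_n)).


c = [2, 4, 0, 3]

Message polynomial: m(x) = 6 + 4·x (mod 7).
For each evaluation point α_i, compute m(α_i) mod 7:
  α_1 = 6: Horner steps 4 → 2, so m(6) = 2.
  α_2 = 3: Horner steps 4 → 4, so m(3) = 4.
  α_3 = 2: Horner steps 4 → 0, so m(2) = 0.
  α_4 = 1: Horner steps 4 → 3, so m(1) = 3.
Codeword c = [2, 4, 0, 3] ∈ F_7^4.


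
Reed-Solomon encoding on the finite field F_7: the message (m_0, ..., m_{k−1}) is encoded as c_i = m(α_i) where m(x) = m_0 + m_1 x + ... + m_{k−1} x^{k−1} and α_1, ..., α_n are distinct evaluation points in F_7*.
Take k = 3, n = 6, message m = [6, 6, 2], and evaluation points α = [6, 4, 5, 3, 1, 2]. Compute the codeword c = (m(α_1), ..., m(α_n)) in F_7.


c = [2, 6, 2, 0, 0, 5]

Message polynomial: m(x) = 6 + 6·x + 2·x^2 (mod 7).
For each evaluation point α_i, compute m(α_i) mod 7:
  α_1 = 6: Horner steps 2 → 4 → 2, so m(6) = 2.
  α_2 = 4: Horner steps 2 → 0 → 6, so m(4) = 6.
  α_3 = 5: Horner steps 2 → 2 → 2, so m(5) = 2.
  α_4 = 3: Horner steps 2 → 5 → 0, so m(3) = 0.
  α_5 = 1: Horner steps 2 → 1 → 0, so m(1) = 0.
  α_6 = 2: Horner steps 2 → 3 → 5, so m(2) = 5.
Codeword c = [2, 6, 2, 0, 0, 5] ∈ F_7^6.


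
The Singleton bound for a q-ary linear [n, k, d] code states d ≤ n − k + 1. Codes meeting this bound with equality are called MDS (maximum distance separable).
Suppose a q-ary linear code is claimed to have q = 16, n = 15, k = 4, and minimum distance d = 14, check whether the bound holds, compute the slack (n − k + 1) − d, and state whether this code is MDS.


Singleton RHS = n − k + 1 = 12, slack = -2, bound violated (no such code; not MDS).

Singleton bound: d ≤ n − k + 1.
Here n = 15, k = 4, so n − k + 1 = 12.
Given d = 14, check d ≤ 12: NO.
Slack = (n − k + 1) − d = -2.
The slack is negative: d = 14 exceeds n − k + 1 = 12 by 2, so the Singleton bound is violated and no linear [15, 4, 14]_16 code can exist. In particular it is not MDS (MDS requires d = n − k + 1 exactly).
Description: the claimed parameters are [15, 4, 14]_16; such a code would be impossible (violates the Singleton bound).


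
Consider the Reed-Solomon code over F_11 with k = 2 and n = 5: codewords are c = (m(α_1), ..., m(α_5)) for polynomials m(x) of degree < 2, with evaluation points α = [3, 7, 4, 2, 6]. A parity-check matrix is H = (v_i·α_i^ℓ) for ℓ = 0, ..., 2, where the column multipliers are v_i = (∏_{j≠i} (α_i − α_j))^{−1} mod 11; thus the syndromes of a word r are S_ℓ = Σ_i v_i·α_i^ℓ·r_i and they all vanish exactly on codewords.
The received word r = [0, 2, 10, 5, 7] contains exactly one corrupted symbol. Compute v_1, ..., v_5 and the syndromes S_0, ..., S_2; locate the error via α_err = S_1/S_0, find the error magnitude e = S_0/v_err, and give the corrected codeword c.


S = (4, 5, 9), error at position 3, error magnitude e = 4, c = [0, 2, 6, 5, 7].

Step 1: column multipliers v_i = (∏_{j≠i}(α_i − α_j))^{−1} mod 11.
  i = 1 (α = 3): (3−7)(3−4)(3−2)(3−6) = (−4)·(−1)·1·(−3) = −12 ≡ 10, so v_1 = 10^{−1} = 10 (mod 11).
  i = 2 (α = 7): (7−3)(7−4)(7−2)(7−6) = 4·3·5·1 = 60 ≡ 5, so v_2 = 5^{−1} = 9 (mod 11).
  i = 3 (α = 4): (4−3)(4−7)(4−2)(4−6) = 1·(−3)·2·(−2) = 12 ≡ 1, so v_3 = 1^{−1} = 1 (mod 11).
  i = 4 (α = 2): (2−3)(2−7)(2−4)(2−6) = (−1)·(−5)·(−2)·(−4) = 40 ≡ 7, so v_4 = 7^{−1} = 8 (mod 11).
  i = 5 (α = 6): (6−3)(6−7)(6−4)(6−2) = 3·(−1)·2·4 = −24 ≡ 9, so v_5 = 9^{−1} = 5 (mod 11).
  v = [10, 9, 1, 8, 5].
Step 2: syndromes of r = [0, 2, 10, 5, 7] (all sums mod 11).
  S_0 = Σ v_i r_i = 10·0 + 9·2 + 1·10 + 8·5 + 5·7 = 103 ≡ 4.
  S_1 = Σ v_i α_i r_i = 10·3·0 + 9·7·2 + 1·4·10 + 8·2·5 + 5·6·7 = 456 ≡ 5.
  α_i^2 mod 11 = [9, 5, 5, 4, 3].
  S_2 = Σ v_i α_i^2 r_i = 10·9·0 + 9·5·2 + 1·5·10 + 8·4·5 + 5·3·7 = 405 ≡ 9.
  S = (4, 5, 9) ≠ 0, so r is not a codeword (an error is present).
Step 3: locate the error. For a single error e at position i, S_ℓ = v_i·e·α_i^ℓ, so α_err = S_1/S_0.
  S_0^{−1} = 4^{−1} = 3 (mod 11), so α_err = 5·3 = 15 ≡ 4 = α_3. Error position i = 3.
  Consistency check: S_2/S_1 = 9·9 = 81 ≡ 4 = α_err ✓ (single-error assumption holds).
Step 4: error magnitude e = S_0/v_3 = S_0·∏_{j≠3}(α_3 − α_j) = 4·1 = 4 ≡ 4 (mod 11).
Step 5: correct position 3: c_3 = r_3 − e = 10 − 4 ≡ 6 (mod 11). Hence c = [0, 2, 6, 5, 7].
  Check: interpolating c through the α_i gives m(x) = 4 + 6·x (degree < 2) with m(α_i) = c_i for every i, so c is indeed a codeword.


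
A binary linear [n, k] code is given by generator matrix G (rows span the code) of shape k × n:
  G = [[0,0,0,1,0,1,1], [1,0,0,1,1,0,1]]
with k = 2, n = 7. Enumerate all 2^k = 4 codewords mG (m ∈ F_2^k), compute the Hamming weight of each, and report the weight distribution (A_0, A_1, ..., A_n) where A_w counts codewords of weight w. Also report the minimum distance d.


Weight distribution: A_0 = 1, A_3 = 2, A_4 = 1. Minimum distance d = 3.

Enumerate all 2^2 = 4 messages m ∈ F_2^2.
For each, compute codeword c = mG in F_2^7, then tally its weight.
  m = 00 → c = 0000000, weight = 0.
  m = 10 → c = 0001011, weight = 3.
  m = 01 → c = 1001101, weight = 4.
  m = 11 → c = 1000110, weight = 3.
Tally weights:
  weight 0: 1 codewords.
  weight 3: 2 codewords.
  weight 4: 1 codewords.
Minimum distance d = smallest w > 0 with A_w > 0 = 3.
Sanity: Σ A_w = 4 = 2^2 = 4 ✓.


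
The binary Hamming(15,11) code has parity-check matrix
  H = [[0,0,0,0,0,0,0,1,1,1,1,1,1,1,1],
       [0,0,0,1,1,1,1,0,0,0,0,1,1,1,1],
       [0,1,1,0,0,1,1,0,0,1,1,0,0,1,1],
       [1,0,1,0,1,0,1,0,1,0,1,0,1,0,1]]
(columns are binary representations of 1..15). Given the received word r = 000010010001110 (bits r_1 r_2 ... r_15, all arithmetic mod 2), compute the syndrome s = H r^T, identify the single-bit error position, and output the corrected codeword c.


s = (0, 0, 1, 0)^T, error position = 2, corrected codeword c = 010010010001110

Compute s = H r^T mod 2 one row at a time:
  s_1 = 1 + 0 + 0 + 0 + 1 + 1 + 1 + 0 = 4 ≡ 0 (mod 2).
  s_2 = 0 + 1 + 0 + 0 + 1 + 1 + 1 + 0 = 4 ≡ 0 (mod 2).
  s_3 = 0 + 0 + 0 + 0 + 0 + 0 + 1 + 0 = 1 ≡ 1 (mod 2).
  s_4 = 0 + 0 + 1 + 0 + 0 + 0 + 1 + 0 = 2 ≡ 0 (mod 2).
s = (0, 0, 1, 0)^T — this equals column 2 of H (binary 0010), so error is at position 2.
Correct: flip bit 2 of r = 000010010001110 to get c = 010010010001110.


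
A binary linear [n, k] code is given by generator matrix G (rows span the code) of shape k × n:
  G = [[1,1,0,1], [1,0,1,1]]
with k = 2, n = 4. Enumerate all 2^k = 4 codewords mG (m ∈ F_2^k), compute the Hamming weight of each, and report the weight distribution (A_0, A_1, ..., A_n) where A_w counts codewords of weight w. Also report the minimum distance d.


Weight distribution: A_0 = 1, A_2 = 1, A_3 = 2. Minimum distance d = 2.

Enumerate all 2^2 = 4 messages m ∈ F_2^2.
For each, compute codeword c = mG in F_2^4, then tally its weight.
  m = 00 → c = 0000, weight = 0.
  m = 10 → c = 1101, weight = 3.
  m = 01 → c = 1011, weight = 3.
  m = 11 → c = 0110, weight = 2.
Tally weights:
  weight 0: 1 codewords.
  weight 2: 1 codewords.
  weight 3: 2 codewords.
Minimum distance d = smallest w > 0 with A_w > 0 = 2.
Sanity: Σ A_w = 4 = 2^2 = 4 ✓.


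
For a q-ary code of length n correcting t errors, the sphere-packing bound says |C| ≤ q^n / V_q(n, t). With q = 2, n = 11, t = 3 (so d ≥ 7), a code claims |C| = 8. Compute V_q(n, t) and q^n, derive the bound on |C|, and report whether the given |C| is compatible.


V_q(n, t) = 232, q^n = 2048, Hamming bound = 8, |C| = 8 ≤ bound (satisfied).

Step 1: Compute V_q(n, t) = Σ_{j=0}^3 C(n, j) (q−1)^j.
  j = 0: C(11,0)·(1)^0 = 1·1 = 1.
  j = 1: C(11,1)·(1)^1 = 11·1 = 11.
  j = 2: C(11,2)·(1)^2 = 55·1 = 55.
  j = 3: C(11,3)·(1)^3 = 165·1 = 165.
  V_q(n, t) = 1 + 11 + 55 + 165 = 232.
Step 2: q^n = 2^11 = 2048.
Step 3: Hamming bound ⌊q^n / V_q(n,t)⌋ = ⌊2048/232⌋ = 8.
Step 4: Compare |C| = 8 to 8: satisfied.
The claimed |C| lies at the Hamming bound (tight).


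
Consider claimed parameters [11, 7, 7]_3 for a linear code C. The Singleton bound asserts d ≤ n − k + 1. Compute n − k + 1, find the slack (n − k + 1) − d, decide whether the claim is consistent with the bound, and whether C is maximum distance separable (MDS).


Singleton RHS = n − k + 1 = 5, slack = -2, bound violated (no such code; not MDS).

Singleton bound: d ≤ n − k + 1.
Here n = 11, k = 7, so n − k + 1 = 5.
Given d = 7, check d ≤ 5: NO.
Slack = (n − k + 1) − d = -2.
The slack is negative: d = 7 exceeds n − k + 1 = 5 by 2, so the Singleton bound is violated and no linear [11, 7, 7]_3 code can exist. In particular it is not MDS (MDS requires d = n − k + 1 exactly).
Description: the claimed parameters are [11, 7, 7]_3; such a code would be impossible (violates the Singleton bound).


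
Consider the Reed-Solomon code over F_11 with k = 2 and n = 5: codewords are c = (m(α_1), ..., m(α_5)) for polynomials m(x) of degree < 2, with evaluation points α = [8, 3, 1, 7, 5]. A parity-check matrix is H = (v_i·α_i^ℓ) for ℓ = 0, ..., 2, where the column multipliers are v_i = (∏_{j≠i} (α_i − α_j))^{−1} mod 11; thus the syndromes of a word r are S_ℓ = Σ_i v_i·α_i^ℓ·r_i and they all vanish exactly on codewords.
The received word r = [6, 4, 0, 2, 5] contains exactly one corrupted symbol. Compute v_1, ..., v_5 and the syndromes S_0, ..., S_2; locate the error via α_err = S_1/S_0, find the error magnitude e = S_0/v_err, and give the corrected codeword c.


S = (5, 4, 1), error at position 2, error magnitude e = 7, c = [6, 8, 0, 2, 5].

Step 1: column multipliers v_i = (∏_{j≠i}(α_i − α_j))^{−1} mod 11.
  i = 1 (α = 8): (8−3)(8−1)(8−7)(8−5) = 5·7·1·3 = 105 ≡ 6, so v_1 = 6^{−1} = 2 (mod 11).
  i = 2 (α = 3): (3−8)(3−1)(3−7)(3−5) = (−5)·2·(−4)·(−2) = −80 ≡ 8, so v_2 = 8^{−1} = 7 (mod 11).
  i = 3 (α = 1): (1−8)(1−3)(1−7)(1−5) = (−7)·(−2)·(−6)·(−4) = 336 ≡ 6, so v_3 = 6^{−1} = 2 (mod 11).
  i = 4 (α = 7): (7−8)(7−3)(7−1)(7−5) = (−1)·4·6·2 = −48 ≡ 7, so v_4 = 7^{−1} = 8 (mod 11).
  i = 5 (α = 5): (5−8)(5−3)(5−1)(5−7) = (−3)·2·4·(−2) = 48 ≡ 4, so v_5 = 4^{−1} = 3 (mod 11).
  v = [2, 7, 2, 8, 3].
Step 2: syndromes of r = [6, 4, 0, 2, 5] (all sums mod 11).
  S_0 = Σ v_i r_i = 2·6 + 7·4 + 2·0 + 8·2 + 3·5 = 71 ≡ 5.
  S_1 = Σ v_i α_i r_i = 2·8·6 + 7·3·4 + 2·1·0 + 8·7·2 + 3·5·5 = 367 ≡ 4.
  α_i^2 mod 11 = [9, 9, 1, 5, 3].
  S_2 = Σ v_i α_i^2 r_i = 2·9·6 + 7·9·4 + 2·1·0 + 8·5·2 + 3·3·5 = 485 ≡ 1.
  S = (5, 4, 1) ≠ 0, so r is not a codeword (an error is present).
Step 3: locate the error. For a single error e at position i, S_ℓ = v_i·e·α_i^ℓ, so α_err = S_1/S_0.
  S_0^{−1} = 5^{−1} = 9 (mod 11), so α_err = 4·9 = 36 ≡ 3 = α_2. Error position i = 2.
  Consistency check: S_2/S_1 = 1·3 = 3 ≡ 3 = α_err ✓ (single-error assumption holds).
Step 4: error magnitude e = S_0/v_2 = S_0·∏_{j≠2}(α_2 − α_j) = 5·8 = 40 ≡ 7 (mod 11).
Step 5: correct position 2: c_2 = r_2 − e = 4 − 7 ≡ 8 (mod 11). Hence c = [6, 8, 0, 2, 5].
  Check: interpolating c through the α_i gives m(x) = 7 + 4·x (degree < 2) with m(α_i) = c_i for every i, so c is indeed a codeword.


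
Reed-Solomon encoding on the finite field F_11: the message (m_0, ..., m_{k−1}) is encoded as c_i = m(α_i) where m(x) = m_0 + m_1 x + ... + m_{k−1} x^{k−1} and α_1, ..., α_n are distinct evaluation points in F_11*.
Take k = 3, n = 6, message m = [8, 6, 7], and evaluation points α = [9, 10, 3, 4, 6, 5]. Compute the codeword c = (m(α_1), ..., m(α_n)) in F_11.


c = [2, 9, 1, 1, 10, 4]

Message polynomial: m(x) = 8 + 6·x + 7·x^2 (mod 11).
For each evaluation point α_i, compute m(α_i) mod 11:
  α_1 = 9: Horner steps 7 → 3 → 2, so m(9) = 2.
  α_2 = 10: Horner steps 7 → 10 → 9, so m(10) = 9.
  α_3 = 3: Horner steps 7 → 5 → 1, so m(3) = 1.
  α_4 = 4: Horner steps 7 → 1 → 1, so m(4) = 1.
  α_5 = 6: Horner steps 7 → 4 → 10, so m(6) = 10.
  α_6 = 5: Horner steps 7 → 8 → 4, so m(5) = 4.
Codeword c = [2, 9, 1, 1, 10, 4] ∈ F_11^6.


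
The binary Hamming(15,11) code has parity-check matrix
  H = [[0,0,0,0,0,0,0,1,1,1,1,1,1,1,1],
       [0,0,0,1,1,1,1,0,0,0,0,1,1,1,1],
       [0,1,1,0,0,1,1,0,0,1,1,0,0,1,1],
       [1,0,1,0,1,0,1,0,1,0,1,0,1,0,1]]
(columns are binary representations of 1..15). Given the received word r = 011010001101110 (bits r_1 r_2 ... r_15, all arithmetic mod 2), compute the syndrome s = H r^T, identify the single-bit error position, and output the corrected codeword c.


s = (1, 0, 0, 0)^T, error position = 8, corrected codeword c = 011010011101110

Compute s = H r^T mod 2 one row at a time:
  s_1 = 0 + 1 + 1 + 0 + 1 + 1 + 1 + 0 = 5 ≡ 1 (mod 2).
  s_2 = 0 + 1 + 0 + 0 + 1 + 1 + 1 + 0 = 4 ≡ 0 (mod 2).
  s_3 = 1 + 1 + 0 + 0 + 1 + 0 + 1 + 0 = 4 ≡ 0 (mod 2).
  s_4 = 0 + 1 + 1 + 0 + 1 + 0 + 1 + 0 = 4 ≡ 0 (mod 2).
s = (1, 0, 0, 0)^T — this equals column 8 of H (binary 1000), so error is at position 8.
Correct: flip bit 8 of r = 011010001101110 to get c = 011010011101110.


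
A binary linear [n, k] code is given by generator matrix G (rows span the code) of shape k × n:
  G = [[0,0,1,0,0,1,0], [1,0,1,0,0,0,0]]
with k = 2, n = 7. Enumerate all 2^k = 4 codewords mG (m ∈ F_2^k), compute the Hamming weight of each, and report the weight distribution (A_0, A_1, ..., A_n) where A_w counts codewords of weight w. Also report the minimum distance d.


Weight distribution: A_0 = 1, A_2 = 3. Minimum distance d = 2.

Enumerate all 2^2 = 4 messages m ∈ F_2^2.
For each, compute codeword c = mG in F_2^7, then tally its weight.
  m = 00 → c = 0000000, weight = 0.
  m = 10 → c = 0010010, weight = 2.
  m = 01 → c = 1010000, weight = 2.
  m = 11 → c = 1000010, weight = 2.
Tally weights:
  weight 0: 1 codewords.
  weight 2: 3 codewords.
Minimum distance d = smallest w > 0 with A_w > 0 = 2.
Sanity: Σ A_w = 4 = 2^2 = 4 ✓.


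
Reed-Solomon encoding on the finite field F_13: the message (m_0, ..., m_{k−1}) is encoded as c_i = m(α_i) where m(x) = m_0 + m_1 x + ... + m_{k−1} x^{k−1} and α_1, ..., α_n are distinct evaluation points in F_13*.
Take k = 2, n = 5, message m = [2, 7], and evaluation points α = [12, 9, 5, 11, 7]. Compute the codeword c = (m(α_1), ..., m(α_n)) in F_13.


c = [8, 0, 11, 1, 12]

Message polynomial: m(x) = 2 + 7·x (mod 13).
For each evaluation point α_i, compute m(α_i) mod 13:
  α_1 = 12: Horner steps 7 → 8, so m(12) = 8.
  α_2 = 9: Horner steps 7 → 0, so m(9) = 0.
  α_3 = 5: Horner steps 7 → 11, so m(5) = 11.
  α_4 = 11: Horner steps 7 → 1, so m(11) = 1.
  α_5 = 7: Horner steps 7 → 12, so m(7) = 12.
Codeword c = [8, 0, 11, 1, 12] ∈ F_13^5.


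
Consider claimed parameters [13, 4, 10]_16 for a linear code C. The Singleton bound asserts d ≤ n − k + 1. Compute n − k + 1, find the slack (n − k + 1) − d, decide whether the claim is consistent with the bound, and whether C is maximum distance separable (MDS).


Singleton RHS = n − k + 1 = 10, slack = 0, bound satisfied, MDS.

Singleton bound: d ≤ n − k + 1.
Here n = 13, k = 4, so n − k + 1 = 10.
Given d = 10, check d ≤ 10: YES.
Slack = (n − k + 1) − d = 0.
The code is MDS (slack = 0).
Description: the claimed parameters are [13, 4, 10]_16; such a code would be MDS (meets Singleton bound).


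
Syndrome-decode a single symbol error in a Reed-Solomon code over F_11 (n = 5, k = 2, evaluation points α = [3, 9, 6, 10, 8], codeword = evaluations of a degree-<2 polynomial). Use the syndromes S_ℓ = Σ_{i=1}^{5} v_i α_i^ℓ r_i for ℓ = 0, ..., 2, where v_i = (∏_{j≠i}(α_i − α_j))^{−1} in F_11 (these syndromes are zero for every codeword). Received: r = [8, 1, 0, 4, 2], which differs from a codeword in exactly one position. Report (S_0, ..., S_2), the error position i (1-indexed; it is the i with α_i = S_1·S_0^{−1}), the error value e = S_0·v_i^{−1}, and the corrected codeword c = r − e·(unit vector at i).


S = (5, 1, 9), error at position 2, error magnitude e = 9, c = [8, 3, 0, 4, 2].

Step 1: column multipliers v_i = (∏_{j≠i}(α_i − α_j))^{−1} mod 11.
  i = 1 (α = 3): (3−9)(3−6)(3−10)(3−8) = (−6)·(−3)·(−7)·(−5) = 630 ≡ 3, so v_1 = 3^{−1} = 4 (mod 11).
  i = 2 (α = 9): (9−3)(9−6)(9−10)(9−8) = 6·3·(−1)·1 = −18 ≡ 4, so v_2 = 4^{−1} = 3 (mod 11).
  i = 3 (α = 6): (6−3)(6−9)(6−10)(6−8) = 3·(−3)·(−4)·(−2) = −72 ≡ 5, so v_3 = 5^{−1} = 9 (mod 11).
  i = 4 (α = 10): (10−3)(10−9)(10−6)(10−8) = 7·1·4·2 = 56 ≡ 1, so v_4 = 1^{−1} = 1 (mod 11).
  i = 5 (α = 8): (8−3)(8−9)(8−6)(8−10) = 5·(−1)·2·(−2) = 20 ≡ 9, so v_5 = 9^{−1} = 5 (mod 11).
  v = [4, 3, 9, 1, 5].
Step 2: syndromes of r = [8, 1, 0, 4, 2] (all sums mod 11).
  S_0 = Σ v_i r_i = 4·8 + 3·1 + 9·0 + 1·4 + 5·2 = 49 ≡ 5.
  S_1 = Σ v_i α_i r_i = 4·3·8 + 3·9·1 + 9·6·0 + 1·10·4 + 5·8·2 = 243 ≡ 1.
  α_i^2 mod 11 = [9, 4, 3, 1, 9].
  S_2 = Σ v_i α_i^2 r_i = 4·9·8 + 3·4·1 + 9·3·0 + 1·1·4 + 5·9·2 = 394 ≡ 9.
  S = (5, 1, 9) ≠ 0, so r is not a codeword (an error is present).
Step 3: locate the error. For a single error e at position i, S_ℓ = v_i·e·α_i^ℓ, so α_err = S_1/S_0.
  S_0^{−1} = 5^{−1} = 9 (mod 11), so α_err = 1·9 = 9 ≡ 9 = α_2. Error position i = 2.
  Consistency check: S_2/S_1 = 9·1 = 9 ≡ 9 = α_err ✓ (single-error assumption holds).
Step 4: error magnitude e = S_0/v_2 = S_0·∏_{j≠2}(α_2 − α_j) = 5·4 = 20 ≡ 9 (mod 11).
Step 5: correct position 2: c_2 = r_2 − e = 1 − 9 ≡ 3 (mod 11). Hence c = [8, 3, 0, 4, 2].
  Check: interpolating c through the α_i gives m(x) = 5 + 1·x (degree < 2) with m(α_i) = c_i for every i, so c is indeed a codeword.


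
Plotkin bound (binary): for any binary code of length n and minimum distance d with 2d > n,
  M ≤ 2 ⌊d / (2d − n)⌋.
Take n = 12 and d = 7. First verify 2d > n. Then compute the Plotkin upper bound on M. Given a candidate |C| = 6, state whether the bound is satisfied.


Plotkin bound M ≤ 6; given |C| = 6 ≤ bound (satisfied).

Check applicability: 2d = 14, n = 12.
2d − n = 2 > 0, so Plotkin applies.
Compute d/(2d−n) = 7/2 ≈ 3.5000.
⌊d/(2d−n)⌋ = 3.
Plotkin bound: M ≤ 2·3 = 6.
Given |C| = 6, check: satisfied.
This |C| is at the Plotkin bound.


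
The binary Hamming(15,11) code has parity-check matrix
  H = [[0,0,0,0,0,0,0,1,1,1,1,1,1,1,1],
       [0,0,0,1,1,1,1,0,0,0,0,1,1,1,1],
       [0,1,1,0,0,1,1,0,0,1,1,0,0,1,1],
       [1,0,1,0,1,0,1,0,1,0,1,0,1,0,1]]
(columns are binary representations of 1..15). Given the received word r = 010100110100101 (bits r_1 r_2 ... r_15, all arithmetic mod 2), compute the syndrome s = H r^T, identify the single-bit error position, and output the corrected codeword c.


s = (0, 0, 0, 1)^T, error position = 1, corrected codeword c = 110100110100101

Compute s = H r^T mod 2 one row at a time:
  s_1 = 1 + 0 + 1 + 0 + 0 + 1 + 0 + 1 = 4 ≡ 0 (mod 2).
  s_2 = 1 + 0 + 0 + 1 + 0 + 1 + 0 + 1 = 4 ≡ 0 (mod 2).
  s_3 = 1 + 0 + 0 + 1 + 1 + 0 + 0 + 1 = 4 ≡ 0 (mod 2).
  s_4 = 0 + 0 + 0 + 1 + 0 + 0 + 1 + 1 = 3 ≡ 1 (mod 2).
s = (0, 0, 0, 1)^T — this equals column 1 of H (binary 0001), so error is at position 1.
Correct: flip bit 1 of r = 010100110100101 to get c = 110100110100101.


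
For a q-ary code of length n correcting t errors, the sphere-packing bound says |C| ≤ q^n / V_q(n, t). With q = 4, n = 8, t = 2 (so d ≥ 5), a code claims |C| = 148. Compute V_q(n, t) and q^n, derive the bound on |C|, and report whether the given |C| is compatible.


V_q(n, t) = 277, q^n = 65536, Hamming bound = 236, |C| = 148 ≤ bound (satisfied).

Step 1: Compute V_q(n, t) = Σ_{j=0}^2 C(n, j) (q−1)^j.
  j = 0: C(8,0)·(3)^0 = 1·1 = 1.
  j = 1: C(8,1)·(3)^1 = 8·3 = 24.
  j = 2: C(8,2)·(3)^2 = 28·9 = 252.
  V_q(n, t) = 1 + 24 + 252 = 277.
Step 2: q^n = 4^8 = 65536.
Step 3: Hamming bound ⌊q^n / V_q(n,t)⌋ = ⌊65536/277⌋ = 236.
Step 4: Compare |C| = 148 to 236: satisfied.
The claimed |C| lies below the Hamming bound.


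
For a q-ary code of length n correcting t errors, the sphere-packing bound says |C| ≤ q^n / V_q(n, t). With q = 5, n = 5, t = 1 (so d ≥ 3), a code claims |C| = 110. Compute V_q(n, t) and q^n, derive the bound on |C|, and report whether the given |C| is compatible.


V_q(n, t) = 21, q^n = 3125, Hamming bound = 148, |C| = 110 ≤ bound (satisfied).

Step 1: Compute V_q(n, t) = Σ_{j=0}^1 C(n, j) (q−1)^j.
  j = 0: C(5,0)·(4)^0 = 1·1 = 1.
  j = 1: C(5,1)·(4)^1 = 5·4 = 20.
  V_q(n, t) = 1 + 20 = 21.
Step 2: q^n = 5^5 = 3125.
Step 3: Hamming bound ⌊q^n / V_q(n,t)⌋ = ⌊3125/21⌋ = 148.
Step 4: Compare |C| = 110 to 148: satisfied.
The claimed |C| lies below the Hamming bound.


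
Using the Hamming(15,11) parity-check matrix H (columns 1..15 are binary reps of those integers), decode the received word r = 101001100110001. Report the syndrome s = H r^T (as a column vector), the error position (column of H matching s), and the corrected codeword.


s = (1, 1, 0, 1)^T, error position = 13, corrected codeword c = 101001100110101

Compute s = H r^T mod 2 one row at a time:
  s_1 = 0 + 0 + 1 + 1 + 0 + 0 + 0 + 1 = 3 ≡ 1 (mod 2).
  s_2 = 0 + 0 + 1 + 1 + 0 + 0 + 0 + 1 = 3 ≡ 1 (mod 2).
  s_3 = 0 + 1 + 1 + 1 + 1 + 1 + 0 + 1 = 6 ≡ 0 (mod 2).
  s_4 = 1 + 1 + 0 + 1 + 0 + 1 + 0 + 1 = 5 ≡ 1 (mod 2).
s = (1, 1, 0, 1)^T — this equals column 13 of H (binary 1101), so error is at position 13.
Correct: flip bit 13 of r = 101001100110001 to get c = 101001100110101.


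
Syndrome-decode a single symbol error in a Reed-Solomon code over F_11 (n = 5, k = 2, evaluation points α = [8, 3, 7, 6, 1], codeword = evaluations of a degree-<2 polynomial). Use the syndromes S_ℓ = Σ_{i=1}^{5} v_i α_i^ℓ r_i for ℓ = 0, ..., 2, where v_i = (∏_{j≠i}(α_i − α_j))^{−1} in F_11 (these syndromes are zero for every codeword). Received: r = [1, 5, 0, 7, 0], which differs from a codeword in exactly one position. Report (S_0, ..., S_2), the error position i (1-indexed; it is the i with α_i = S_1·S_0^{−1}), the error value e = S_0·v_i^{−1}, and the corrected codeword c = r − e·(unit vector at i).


S = (2, 3, 10), error at position 3, error magnitude e = 7, c = [1, 5, 4, 7, 0].

Step 1: column multipliers v_i = (∏_{j≠i}(α_i − α_j))^{−1} mod 11.
  i = 1 (α = 8): (8−3)(8−7)(8−6)(8−1) = 5·1·2·7 = 70 ≡ 4, so v_1 = 4^{−1} = 3 (mod 11).
  i = 2 (α = 3): (3−8)(3−7)(3−6)(3−1) = (−5)·(−4)·(−3)·2 = −120 ≡ 1, so v_2 = 1^{−1} = 1 (mod 11).
  i = 3 (α = 7): (7−8)(7−3)(7−6)(7−1) = (−1)·4·1·6 = −24 ≡ 9, so v_3 = 9^{−1} = 5 (mod 11).
  i = 4 (α = 6): (6−8)(6−3)(6−7)(6−1) = (−2)·3·(−1)·5 = 30 ≡ 8, so v_4 = 8^{−1} = 7 (mod 11).
  i = 5 (α = 1): (1−8)(1−3)(1−7)(1−6) = (−7)·(−2)·(−6)·(−5) = 420 ≡ 2, so v_5 = 2^{−1} = 6 (mod 11).
  v = [3, 1, 5, 7, 6].
Step 2: syndromes of r = [1, 5, 0, 7, 0] (all sums mod 11).
  S_0 = Σ v_i r_i = 3·1 + 1·5 + 5·0 + 7·7 + 6·0 = 57 ≡ 2.
  S_1 = Σ v_i α_i r_i = 3·8·1 + 1·3·5 + 5·7·0 + 7·6·7 + 6·1·0 = 333 ≡ 3.
  α_i^2 mod 11 = [9, 9, 5, 3, 1].
  S_2 = Σ v_i α_i^2 r_i = 3·9·1 + 1·9·5 + 5·5·0 + 7·3·7 + 6·1·0 = 219 ≡ 10.
  S = (2, 3, 10) ≠ 0, so r is not a codeword (an error is present).
Step 3: locate the error. For a single error e at position i, S_ℓ = v_i·e·α_i^ℓ, so α_err = S_1/S_0.
  S_0^{−1} = 2^{−1} = 6 (mod 11), so α_err = 3·6 = 18 ≡ 7 = α_3. Error position i = 3.
  Consistency check: S_2/S_1 = 10·4 = 40 ≡ 7 = α_err ✓ (single-error assumption holds).
Step 4: error magnitude e = S_0/v_3 = S_0·∏_{j≠3}(α_3 − α_j) = 2·9 = 18 ≡ 7 (mod 11).
Step 5: correct position 3: c_3 = r_3 − e = 0 − 7 ≡ 4 (mod 11). Hence c = [1, 5, 4, 7, 0].
  Check: interpolating c through the α_i gives m(x) = 3 + 8·x (degree < 2) with m(α_i) = c_i for every i, so c is indeed a codeword.


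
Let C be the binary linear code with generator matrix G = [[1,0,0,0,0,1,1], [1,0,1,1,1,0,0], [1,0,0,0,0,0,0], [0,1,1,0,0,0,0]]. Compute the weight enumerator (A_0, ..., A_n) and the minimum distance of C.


Weight distribution: A_0 = 1, A_1 = 1, A_2 = 2, A_3 = 4, A_4 = 3, A_5 = 3, A_6 = 2. Minimum distance d = 1.

Enumerate all 2^4 = 16 messages m ∈ F_2^4.
For each, compute codeword c = mG in F_2^7, then tally its weight.
  m = 0000 → c = 0000000, weight = 0.
  m = 1000 → c = 1000011, weight = 3.
  m = 0100 → c = 1011100, weight = 4.
  m = 1100 → c = 0011111, weight = 5.
  m = 0010 → c = 1000000, weight = 1.
  m = 1010 → c = 0000011, weight = 2.
  m = 0110 → c = 0011100, weight = 3.
  m = 1110 → c = 1011111, weight = 6.
  m = 0001 → c = 0110000, weight = 2.
  m = 1001 → c = 1110011, weight = 5.
  m = 0101 → c = 1101100, weight = 4.
  m = 1101 → c = 0101111, weight = 5.
  m = 0011 → c = 1110000, weight = 3.
  m = 1011 → c = 0110011, weight = 4.
  m = 0111 → c = 0101100, weight = 3.
  m = 1111 → c = 1101111, weight = 6.
Tally weights:
  weight 0: 1 codewords.
  weight 1: 1 codewords.
  weight 2: 2 codewords.
  weight 3: 4 codewords.
  weight 4: 3 codewords.
  weight 5: 3 codewords.
  weight 6: 2 codewords.
Minimum distance d = smallest w > 0 with A_w > 0 = 1.
Sanity: Σ A_w = 16 = 2^4 = 16 ✓.


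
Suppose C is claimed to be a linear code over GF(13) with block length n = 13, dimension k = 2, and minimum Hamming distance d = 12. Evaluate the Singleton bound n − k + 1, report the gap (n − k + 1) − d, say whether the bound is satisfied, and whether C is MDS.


Singleton RHS = n − k + 1 = 12, slack = 0, bound satisfied, MDS.

Singleton bound: d ≤ n − k + 1.
Here n = 13, k = 2, so n − k + 1 = 12.
Given d = 12, check d ≤ 12: YES.
Slack = (n − k + 1) − d = 0.
The code is MDS (slack = 0).
Description: the claimed parameters are [13, 2, 12]_13; such a code would be MDS (meets Singleton bound).


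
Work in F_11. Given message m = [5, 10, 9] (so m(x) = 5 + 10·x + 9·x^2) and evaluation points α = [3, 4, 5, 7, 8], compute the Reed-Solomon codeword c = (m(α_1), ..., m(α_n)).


c = [6, 2, 5, 10, 1]

Message polynomial: m(x) = 5 + 10·x + 9·x^2 (mod 11).
For each evaluation point α_i, compute m(α_i) mod 11:
  α_1 = 3: Horner steps 9 → 4 → 6, so m(3) = 6.
  α_2 = 4: Horner steps 9 → 2 → 2, so m(4) = 2.
  α_3 = 5: Horner steps 9 → 0 → 5, so m(5) = 5.
  α_4 = 7: Horner steps 9 → 7 → 10, so m(7) = 10.
  α_5 = 8: Horner steps 9 → 5 → 1, so m(8) = 1.
Codeword c = [6, 2, 5, 10, 1] ∈ F_11^5.


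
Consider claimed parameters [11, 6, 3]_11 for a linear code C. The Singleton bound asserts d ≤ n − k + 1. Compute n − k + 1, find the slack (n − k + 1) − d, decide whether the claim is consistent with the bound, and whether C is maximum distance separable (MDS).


Singleton RHS = n − k + 1 = 6, slack = 3, bound satisfied, not MDS.

Singleton bound: d ≤ n − k + 1.
Here n = 11, k = 6, so n − k + 1 = 6.
Given d = 3, check d ≤ 6: YES.
Slack = (n − k + 1) − d = 3.
The code is NOT MDS (slack = 3 > 0).
Description: the claimed parameters are [11, 6, 3]_11; such a code would be non-MDS.


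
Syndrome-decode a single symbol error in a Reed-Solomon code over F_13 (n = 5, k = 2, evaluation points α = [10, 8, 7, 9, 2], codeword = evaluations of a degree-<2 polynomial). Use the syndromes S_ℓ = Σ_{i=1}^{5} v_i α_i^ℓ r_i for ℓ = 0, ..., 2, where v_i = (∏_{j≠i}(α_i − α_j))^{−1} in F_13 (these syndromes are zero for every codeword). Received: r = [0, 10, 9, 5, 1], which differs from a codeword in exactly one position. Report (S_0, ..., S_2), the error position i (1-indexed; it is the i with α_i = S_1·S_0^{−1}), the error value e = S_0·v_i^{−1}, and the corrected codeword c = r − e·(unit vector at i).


S = (8, 4, 2), error at position 3, error magnitude e = 7, c = [0, 10, 2, 5, 1].

Step 1: column multipliers v_i = (∏_{j≠i}(α_i − α_j))^{−1} mod 13.
  i = 1 (α = 10): (10−8)(10−7)(10−9)(10−2) = 2·3·1·8 = 48 ≡ 9, so v_1 = 9^{−1} = 3 (mod 13).
  i = 2 (α = 8): (8−10)(8−7)(8−9)(8−2) = (−2)·1·(−1)·6 = 12 ≡ 12, so v_2 = 12^{−1} = 12 (mod 13).
  i = 3 (α = 7): (7−10)(7−8)(7−9)(7−2) = (−3)·(−1)·(−2)·5 = −30 ≡ 9, so v_3 = 9^{−1} = 3 (mod 13).
  i = 4 (α = 9): (9−10)(9−8)(9−7)(9−2) = (−1)·1·2·7 = −14 ≡ 12, so v_4 = 12^{−1} = 12 (mod 13).
  i = 5 (α = 2): (2−10)(2−8)(2−7)(2−9) = (−8)·(−6)·(−5)·(−7) = 1680 ≡ 3, so v_5 = 3^{−1} = 9 (mod 13).
  v = [3, 12, 3, 12, 9].
Step 2: syndromes of r = [0, 10, 9, 5, 1] (all sums mod 13).
  S_0 = Σ v_i r_i = 3·0 + 12·10 + 3·9 + 12·5 + 9·1 = 216 ≡ 8.
  S_1 = Σ v_i α_i r_i = 3·10·0 + 12·8·10 + 3·7·9 + 12·9·5 + 9·2·1 = 1707 ≡ 4.
  α_i^2 mod 13 = [9, 12, 10, 3, 4].
  S_2 = Σ v_i α_i^2 r_i = 3·9·0 + 12·12·10 + 3·10·9 + 12·3·5 + 9·4·1 = 1926 ≡ 2.
  S = (8, 4, 2) ≠ 0, so r is not a codeword (an error is present).
Step 3: locate the error. For a single error e at position i, S_ℓ = v_i·e·α_i^ℓ, so α_err = S_1/S_0.
  S_0^{−1} = 8^{−1} = 5 (mod 13), so α_err = 4·5 = 20 ≡ 7 = α_3. Error position i = 3.
  Consistency check: S_2/S_1 = 2·10 = 20 ≡ 7 = α_err ✓ (single-error assumption holds).
Step 4: error magnitude e = S_0/v_3 = S_0·∏_{j≠3}(α_3 − α_j) = 8·9 = 72 ≡ 7 (mod 13).
Step 5: correct position 3: c_3 = r_3 − e = 9 − 7 ≡ 2 (mod 13). Hence c = [0, 10, 2, 5, 1].
  Check: interpolating c through the α_i gives m(x) = 11 + 8·x (degree < 2) with m(α_i) = c_i for every i, so c is indeed a codeword.


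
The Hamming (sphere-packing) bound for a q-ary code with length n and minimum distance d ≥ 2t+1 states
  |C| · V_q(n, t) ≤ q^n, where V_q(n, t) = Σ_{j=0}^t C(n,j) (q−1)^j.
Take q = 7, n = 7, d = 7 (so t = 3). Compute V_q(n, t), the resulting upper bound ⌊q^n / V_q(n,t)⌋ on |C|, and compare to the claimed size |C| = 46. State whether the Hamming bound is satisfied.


V_q(n, t) = 8359, q^n = 823543, Hamming bound = 98, |C| = 46 ≤ bound (satisfied).

Step 1: Compute V_q(n, t) = Σ_{j=0}^3 C(n, j) (q−1)^j.
  j = 0: C(7,0)·(6)^0 = 1·1 = 1.
  j = 1: C(7,1)·(6)^1 = 7·6 = 42.
  j = 2: C(7,2)·(6)^2 = 21·36 = 756.
  j = 3: C(7,3)·(6)^3 = 35·216 = 7560.
  V_q(n, t) = 1 + 42 + 756 + 7560 = 8359.
Step 2: q^n = 7^7 = 823543.
Step 3: Hamming bound ⌊q^n / V_q(n,t)⌋ = ⌊823543/8359⌋ = 98.
Step 4: Compare |C| = 46 to 98: satisfied.
The claimed |C| lies below the Hamming bound.


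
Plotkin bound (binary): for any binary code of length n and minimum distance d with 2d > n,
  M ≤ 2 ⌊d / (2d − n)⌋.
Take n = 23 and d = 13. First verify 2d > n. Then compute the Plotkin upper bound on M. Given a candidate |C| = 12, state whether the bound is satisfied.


Plotkin bound M ≤ 8; given |C| = 12 > bound (violated).

Check applicability: 2d = 26, n = 23.
2d − n = 3 > 0, so Plotkin applies.
Compute d/(2d−n) = 13/3 ≈ 4.3333.
⌊d/(2d−n)⌋ = 4.
Plotkin bound: M ≤ 2·4 = 8.
Given |C| = 12, check: VIOLATED.
This |C| is above the Plotkin bound, so no binary code with n = 23, d = 13 and 12 codewords exists.


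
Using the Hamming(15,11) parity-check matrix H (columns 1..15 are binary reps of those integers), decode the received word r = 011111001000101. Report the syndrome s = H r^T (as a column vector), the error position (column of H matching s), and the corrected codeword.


s = (1, 1, 0, 1)^T, error position = 13, corrected codeword c = 011111001000001

Compute s = H r^T mod 2 one row at a time:
  s_1 = 0 + 1 + 0 + 0 + 0 + 1 + 0 + 1 = 3 ≡ 1 (mod 2).
  s_2 = 1 + 1 + 1 + 0 + 0 + 1 + 0 + 1 = 5 ≡ 1 (mod 2).
  s_3 = 1 + 1 + 1 + 0 + 0 + 0 + 0 + 1 = 4 ≡ 0 (mod 2).
  s_4 = 0 + 1 + 1 + 0 + 1 + 0 + 1 + 1 = 5 ≡ 1 (mod 2).
s = (1, 1, 0, 1)^T — this equals column 13 of H (binary 1101), so error is at position 13.
Correct: flip bit 13 of r = 011111001000101 to get c = 011111001000001.


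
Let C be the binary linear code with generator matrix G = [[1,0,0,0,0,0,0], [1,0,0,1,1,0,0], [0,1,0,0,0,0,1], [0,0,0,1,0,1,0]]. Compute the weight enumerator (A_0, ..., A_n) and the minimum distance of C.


Weight distribution: A_0 = 1, A_1 = 1, A_2 = 4, A_3 = 4, A_4 = 3, A_5 = 3. Minimum distance d = 1.

Enumerate all 2^4 = 16 messages m ∈ F_2^4.
For each, compute codeword c = mG in F_2^7, then tally its weight.
  m = 0000 → c = 0000000, weight = 0.
  m = 1000 → c = 1000000, weight = 1.
  m = 0100 → c = 1001100, weight = 3.
  m = 1100 → c = 0001100, weight = 2.
  m = 0010 → c = 0100001, weight = 2.
  m = 1010 → c = 1100001, weight = 3.
  m = 0110 → c = 1101101, weight = 5.
  m = 1110 → c = 0101101, weight = 4.
  m = 0001 → c = 0001010, weight = 2.
  m = 1001 → c = 1001010, weight = 3.
  m = 0101 → c = 1000110, weight = 3.
  m = 1101 → c = 0000110, weight = 2.
  m = 0011 → c = 0101011, weight = 4.
  m = 1011 → c = 1101011, weight = 5.
  m = 0111 → c = 1100111, weight = 5.
  m = 1111 → c = 0100111, weight = 4.
Tally weights:
  weight 0: 1 codewords.
  weight 1: 1 codewords.
  weight 2: 4 codewords.
  weight 3: 4 codewords.
  weight 4: 3 codewords.
  weight 5: 3 codewords.
Minimum distance d = smallest w > 0 with A_w > 0 = 1.
Sanity: Σ A_w = 16 = 2^4 = 16 ✓.


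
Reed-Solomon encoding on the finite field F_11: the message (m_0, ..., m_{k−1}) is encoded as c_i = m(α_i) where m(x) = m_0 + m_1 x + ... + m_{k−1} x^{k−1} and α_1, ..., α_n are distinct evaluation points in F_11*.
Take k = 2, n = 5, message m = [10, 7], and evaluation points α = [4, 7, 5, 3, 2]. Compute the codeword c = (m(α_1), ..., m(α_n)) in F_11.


c = [5, 4, 1, 9, 2]

Message polynomial: m(x) = 10 + 7·x (mod 11).
For each evaluation point α_i, compute m(α_i) mod 11:
  α_1 = 4: Horner steps 7 → 5, so m(4) = 5.
  α_2 = 7: Horner steps 7 → 4, so m(7) = 4.
  α_3 = 5: Horner steps 7 → 1, so m(5) = 1.
  α_4 = 3: Horner steps 7 → 9, so m(3) = 9.
  α_5 = 2: Horner steps 7 → 2, so m(2) = 2.
Codeword c = [5, 4, 1, 9, 2] ∈ F_11^5.
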